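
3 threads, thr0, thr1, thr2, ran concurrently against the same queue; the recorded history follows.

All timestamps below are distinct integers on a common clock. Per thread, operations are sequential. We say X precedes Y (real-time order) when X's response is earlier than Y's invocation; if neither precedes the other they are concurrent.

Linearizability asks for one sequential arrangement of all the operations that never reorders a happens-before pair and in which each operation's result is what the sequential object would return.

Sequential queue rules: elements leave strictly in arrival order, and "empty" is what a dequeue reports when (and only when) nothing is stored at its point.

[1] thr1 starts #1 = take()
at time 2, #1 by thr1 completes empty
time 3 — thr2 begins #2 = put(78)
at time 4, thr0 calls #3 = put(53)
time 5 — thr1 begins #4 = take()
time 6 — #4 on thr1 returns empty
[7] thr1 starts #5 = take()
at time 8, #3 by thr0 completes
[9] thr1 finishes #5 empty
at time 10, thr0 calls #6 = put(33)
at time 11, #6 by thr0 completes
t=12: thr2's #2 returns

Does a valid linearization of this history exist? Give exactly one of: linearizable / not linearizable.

linearizable

one valid linearization: #1, #4, #5, #2, #3, #6
step 1: #1 take() → empty — queue <>
step 2: #4 take() → empty — queue <>
step 3: #5 take() → empty — queue <>
step 4: #2 put(78) — queue <78>
step 5: #3 put(53) — queue <78,53>
step 6: #6 put(33) — queue <78,53,33>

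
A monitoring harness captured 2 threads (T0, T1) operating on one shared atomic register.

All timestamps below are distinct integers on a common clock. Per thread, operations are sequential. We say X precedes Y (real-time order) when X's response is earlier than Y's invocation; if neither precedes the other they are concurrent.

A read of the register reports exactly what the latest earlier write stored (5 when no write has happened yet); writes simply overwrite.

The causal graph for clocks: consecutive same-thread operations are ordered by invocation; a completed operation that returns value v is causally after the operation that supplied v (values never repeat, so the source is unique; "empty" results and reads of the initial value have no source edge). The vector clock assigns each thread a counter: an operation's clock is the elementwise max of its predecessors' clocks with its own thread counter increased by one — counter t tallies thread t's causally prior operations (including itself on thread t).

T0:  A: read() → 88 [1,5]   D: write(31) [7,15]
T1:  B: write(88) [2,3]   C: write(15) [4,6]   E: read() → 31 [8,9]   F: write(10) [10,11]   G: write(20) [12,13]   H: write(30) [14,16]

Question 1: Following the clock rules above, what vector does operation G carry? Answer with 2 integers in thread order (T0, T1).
(2, 5)

root op B, invoked 2: fresh clock plus T1's own tick → (0, 1)
VC(C, invoked at 4): max of VC(B)=(0, 1), then +1 on thread T1 → (0, 2)
VC(A, invoked at 1): max of VC(B)=(0, 1), then +1 on thread T0 → (1, 1)
VC(D, invoked at 7): max of VC(A)=(1, 1), then +1 on thread T0 → (2, 1)
VC(E, invoked at 8): max of VC(C)=(0, 2), VC(D)=(2, 1), then +1 on thread T1 → (2, 3)
VC(F, invoked at 10): max of VC(E)=(2, 3), then +1 on thread T1 → (2, 4)
VC(G, invoked at 12): max of VC(F)=(2, 4), then +1 on thread T1 → (2, 5)
VC(H, invoked at 14): max of VC(G)=(2, 5), then +1 on thread T1 → (2, 6)
target: VC(G) = (2, 5)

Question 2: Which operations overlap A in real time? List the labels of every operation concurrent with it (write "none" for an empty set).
B, C

overlap test against A [1,5]: concurrent iff the interval meets 1..5
B [2,3]: concurrent
C [4,6]: concurrent
D [7,15]: after
E [8,9]: after
F [10,11]: after
G [12,13]: after
H [14,16]: after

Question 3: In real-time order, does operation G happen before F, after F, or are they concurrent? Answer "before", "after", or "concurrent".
after

G spans [12,13], F spans [10,11]
resp(F)=11 < inv(G)=12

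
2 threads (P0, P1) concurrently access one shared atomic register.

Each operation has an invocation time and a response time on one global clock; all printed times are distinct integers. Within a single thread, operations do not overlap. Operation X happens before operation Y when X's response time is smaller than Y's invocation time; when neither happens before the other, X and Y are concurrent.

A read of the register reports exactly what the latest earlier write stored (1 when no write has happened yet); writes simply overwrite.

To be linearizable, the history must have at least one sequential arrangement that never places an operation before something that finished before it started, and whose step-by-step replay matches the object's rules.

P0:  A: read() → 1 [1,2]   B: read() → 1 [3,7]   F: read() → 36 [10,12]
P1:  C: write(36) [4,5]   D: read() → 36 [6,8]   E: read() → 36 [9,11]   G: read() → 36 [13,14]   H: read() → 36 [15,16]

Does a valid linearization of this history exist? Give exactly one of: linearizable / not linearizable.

linearizable

a witness: A, B, C, D, E, F, G, H
step 1: A read() → 1 — value 1
step 2: B read() → 1 — value 1
step 3: C write(36) — value 36
step 4: D read() → 36 — value 36
step 5: E read() → 36 — value 36
step 6: F read() → 36 — value 36
step 7: G read() → 36 — value 36
step 8: H read() → 36 — value 36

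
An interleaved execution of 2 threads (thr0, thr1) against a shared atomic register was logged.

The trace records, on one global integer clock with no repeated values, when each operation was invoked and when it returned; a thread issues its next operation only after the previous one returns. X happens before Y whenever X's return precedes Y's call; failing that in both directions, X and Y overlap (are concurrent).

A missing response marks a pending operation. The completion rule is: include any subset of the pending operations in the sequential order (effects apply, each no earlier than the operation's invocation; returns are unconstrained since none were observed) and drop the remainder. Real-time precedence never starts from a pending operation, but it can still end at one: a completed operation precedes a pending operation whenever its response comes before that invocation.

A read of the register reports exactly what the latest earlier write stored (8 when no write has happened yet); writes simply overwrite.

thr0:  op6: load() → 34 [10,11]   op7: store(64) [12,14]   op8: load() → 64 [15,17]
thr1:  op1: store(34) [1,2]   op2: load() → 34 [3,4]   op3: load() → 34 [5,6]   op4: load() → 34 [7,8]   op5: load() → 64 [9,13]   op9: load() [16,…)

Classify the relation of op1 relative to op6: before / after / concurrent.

before

op1 spans [1,2], op6 spans [10,11]
resp(op1)=2 < inv(op6)=10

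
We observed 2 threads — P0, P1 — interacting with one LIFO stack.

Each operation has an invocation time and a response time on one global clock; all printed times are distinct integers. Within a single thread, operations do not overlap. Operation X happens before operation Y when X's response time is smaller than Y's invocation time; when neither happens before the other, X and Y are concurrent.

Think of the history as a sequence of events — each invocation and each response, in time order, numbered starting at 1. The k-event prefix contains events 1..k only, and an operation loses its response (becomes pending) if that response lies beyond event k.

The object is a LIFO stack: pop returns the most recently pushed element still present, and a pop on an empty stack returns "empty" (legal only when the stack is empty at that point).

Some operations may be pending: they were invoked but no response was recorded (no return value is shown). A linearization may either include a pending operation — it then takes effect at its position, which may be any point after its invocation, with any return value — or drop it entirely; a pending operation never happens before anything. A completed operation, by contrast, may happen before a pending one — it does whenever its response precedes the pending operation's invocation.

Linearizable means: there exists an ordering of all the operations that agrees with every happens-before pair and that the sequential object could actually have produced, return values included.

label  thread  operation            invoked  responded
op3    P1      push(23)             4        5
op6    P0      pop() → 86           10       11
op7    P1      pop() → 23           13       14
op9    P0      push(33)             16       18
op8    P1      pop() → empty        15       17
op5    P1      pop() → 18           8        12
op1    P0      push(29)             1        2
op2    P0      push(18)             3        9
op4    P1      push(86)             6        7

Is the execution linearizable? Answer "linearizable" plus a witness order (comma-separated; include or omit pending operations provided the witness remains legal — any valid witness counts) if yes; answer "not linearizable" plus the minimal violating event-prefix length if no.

through event 16 a valid linearization exists; event 17 (op8 responding at time 17) ends that
all 7 real-time-respecting orders fail — 8 completed LIFO stack operations, no legal replay
every completion of the 1 pending operation (op9) was checked; none linearizes
e.g. op1, op2, op3, op4, op5, op6, op7, op8 (pending dropped): illegal at step 5, since op5 pop() → 18 cannot apply there
e.g. op1, op2, op3, op4, op6, op5, op7, op8 (pending dropped): illegal at step 6, since op5 pop() → 18 cannot apply there

not linearizable — minimal violating prefix: 17 events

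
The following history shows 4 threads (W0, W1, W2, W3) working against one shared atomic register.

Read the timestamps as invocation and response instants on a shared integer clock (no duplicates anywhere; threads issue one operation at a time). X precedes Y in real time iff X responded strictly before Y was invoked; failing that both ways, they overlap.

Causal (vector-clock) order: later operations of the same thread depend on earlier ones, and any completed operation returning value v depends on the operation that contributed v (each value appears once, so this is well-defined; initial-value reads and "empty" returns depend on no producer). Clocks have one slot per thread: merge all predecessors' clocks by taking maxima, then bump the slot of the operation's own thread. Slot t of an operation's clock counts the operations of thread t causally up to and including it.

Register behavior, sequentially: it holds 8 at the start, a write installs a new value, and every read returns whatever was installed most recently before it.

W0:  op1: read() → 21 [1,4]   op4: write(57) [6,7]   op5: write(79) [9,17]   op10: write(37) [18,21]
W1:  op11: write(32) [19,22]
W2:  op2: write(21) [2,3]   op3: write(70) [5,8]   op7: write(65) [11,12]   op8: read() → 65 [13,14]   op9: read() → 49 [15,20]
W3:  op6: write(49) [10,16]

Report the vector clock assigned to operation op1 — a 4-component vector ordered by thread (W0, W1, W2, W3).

(1, 0, 1, 0)

op6 (invocation 10): nothing precedes it; W3's component alone gives (0, 0, 0, 1)
op2 (invocation 2): nothing precedes it; W2's component alone gives (0, 0, 1, 0)
op11 (invocation 19): nothing precedes it; W1's component alone gives (0, 1, 0, 0)
merge at op3 (invoked 5): VC(op2)=(0, 0, 1, 0), own-thread bump on W2 → (0, 0, 2, 0)
merge at op1 (invoked 1): VC(op2)=(0, 0, 1, 0), own-thread bump on W0 → (1, 0, 1, 0)
merge at op7 (invoked 11): VC(op3)=(0, 0, 2, 0), own-thread bump on W2 → (0, 0, 3, 0)
merge at op4 (invoked 6): VC(op1)=(1, 0, 1, 0), own-thread bump on W0 → (2, 0, 1, 0)
merge at op8 (invoked 13): VC(op7)=(0, 0, 3, 0), own-thread bump on W2 → (0, 0, 4, 0)
merge at op5 (invoked 9): VC(op4)=(2, 0, 1, 0), own-thread bump on W0 → (3, 0, 1, 0)
merge at op10 (invoked 18): VC(op5)=(3, 0, 1, 0), own-thread bump on W0 → (4, 0, 1, 0)
merge at op9 (invoked 15): VC(op6)=(0, 0, 0, 1), VC(op8)=(0, 0, 4, 0), own-thread bump on W2 → (0, 0, 5, 1)
target: VC(op1) = (1, 0, 1, 0)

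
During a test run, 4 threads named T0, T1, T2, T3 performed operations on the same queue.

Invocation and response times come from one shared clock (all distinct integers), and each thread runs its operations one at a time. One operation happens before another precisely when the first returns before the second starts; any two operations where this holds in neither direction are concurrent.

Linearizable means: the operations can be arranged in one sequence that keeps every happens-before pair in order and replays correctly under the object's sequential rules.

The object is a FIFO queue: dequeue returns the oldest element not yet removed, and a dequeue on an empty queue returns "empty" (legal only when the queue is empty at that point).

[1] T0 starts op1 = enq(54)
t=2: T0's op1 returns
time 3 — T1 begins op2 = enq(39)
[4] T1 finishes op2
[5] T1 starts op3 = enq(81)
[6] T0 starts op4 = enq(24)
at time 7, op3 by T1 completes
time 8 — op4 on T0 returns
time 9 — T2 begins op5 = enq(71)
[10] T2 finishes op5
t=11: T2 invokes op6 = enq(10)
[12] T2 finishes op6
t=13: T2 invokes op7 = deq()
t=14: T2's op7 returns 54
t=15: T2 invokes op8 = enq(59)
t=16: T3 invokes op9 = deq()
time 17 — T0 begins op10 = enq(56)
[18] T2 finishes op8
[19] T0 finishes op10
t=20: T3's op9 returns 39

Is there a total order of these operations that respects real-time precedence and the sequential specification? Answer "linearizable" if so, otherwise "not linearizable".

linearizable

one valid linearization: op1, op2, op3, op4, op5, op6, op7, op8, op9, op10
step 1: op1 enq(54) — queue <54>
step 2: op2 enq(39) — queue <54,39>
step 3: op3 enq(81) — queue <54,39,81>
step 4: op4 enq(24) — queue <54,39,81,24>
step 5: op5 enq(71) — queue <54,39,81,24,71>
step 6: op6 enq(10) — queue <54,39,81,24,71,10>
step 7: op7 deq() → 54 — queue <39,81,24,71,10>
step 8: op8 enq(59) — queue <39,81,24,71,10,59>
step 9: op9 deq() → 39 — queue <81,24,71,10,59>
step 10: op10 enq(56) — queue <81,24,71,10,59,56>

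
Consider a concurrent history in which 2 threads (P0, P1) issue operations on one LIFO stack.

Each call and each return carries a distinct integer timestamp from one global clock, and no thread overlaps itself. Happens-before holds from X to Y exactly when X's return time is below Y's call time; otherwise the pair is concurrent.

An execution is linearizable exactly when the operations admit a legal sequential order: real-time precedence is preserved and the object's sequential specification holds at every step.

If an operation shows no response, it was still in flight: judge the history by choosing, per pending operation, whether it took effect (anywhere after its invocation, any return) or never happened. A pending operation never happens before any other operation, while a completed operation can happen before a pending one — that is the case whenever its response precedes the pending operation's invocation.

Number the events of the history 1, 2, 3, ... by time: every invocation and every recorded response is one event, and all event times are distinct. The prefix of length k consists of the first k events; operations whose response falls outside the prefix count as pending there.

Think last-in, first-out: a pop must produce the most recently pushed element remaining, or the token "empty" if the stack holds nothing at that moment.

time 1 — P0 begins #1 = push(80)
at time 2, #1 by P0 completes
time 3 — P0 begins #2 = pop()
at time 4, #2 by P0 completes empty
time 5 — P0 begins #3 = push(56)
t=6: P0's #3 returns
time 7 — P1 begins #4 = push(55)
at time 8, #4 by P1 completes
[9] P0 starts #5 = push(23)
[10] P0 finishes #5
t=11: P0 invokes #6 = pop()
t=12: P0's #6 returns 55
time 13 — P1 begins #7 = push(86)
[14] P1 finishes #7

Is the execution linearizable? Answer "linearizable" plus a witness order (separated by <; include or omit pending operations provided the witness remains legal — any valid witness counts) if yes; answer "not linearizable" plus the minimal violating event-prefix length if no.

through event 3 a valid linearization exists; event 4 (#2 responding at time 4) ends that
the completed operations (2 total) allow one real-time order; the LIFO stack replay rejects it
one such order, #1, #2, breaks at step 2 where #2 pop() → empty is illegal

not linearizable — minimal violating prefix: 4 events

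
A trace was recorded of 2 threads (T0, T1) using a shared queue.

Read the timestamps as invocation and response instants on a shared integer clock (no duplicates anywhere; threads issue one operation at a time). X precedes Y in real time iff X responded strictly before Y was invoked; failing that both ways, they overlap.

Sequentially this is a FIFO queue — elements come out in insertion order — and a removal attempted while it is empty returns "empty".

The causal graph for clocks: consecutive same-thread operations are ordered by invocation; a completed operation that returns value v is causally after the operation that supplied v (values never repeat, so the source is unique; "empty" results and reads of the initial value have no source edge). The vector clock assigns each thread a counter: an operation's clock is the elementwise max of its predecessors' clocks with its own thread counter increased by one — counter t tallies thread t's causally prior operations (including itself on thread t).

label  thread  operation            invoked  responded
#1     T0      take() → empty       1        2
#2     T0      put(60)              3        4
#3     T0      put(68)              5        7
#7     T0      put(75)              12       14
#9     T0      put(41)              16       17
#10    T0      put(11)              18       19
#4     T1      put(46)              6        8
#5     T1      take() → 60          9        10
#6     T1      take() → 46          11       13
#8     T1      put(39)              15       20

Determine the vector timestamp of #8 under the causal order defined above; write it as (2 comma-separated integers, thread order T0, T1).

#4 (invocation 6): nothing precedes it; T1's component alone gives (0, 1)
#1 (invocation 1): nothing precedes it; T0's component alone gives (1, 0)
invoked at 3, #2 merges VC(#1)=(1, 0) and bumps T0's slot → (2, 0)
invoked at 5, #3 merges VC(#2)=(2, 0) and bumps T0's slot → (3, 0)
invoked at 9, #5 merges VC(#2)=(2, 0), VC(#4)=(0, 1) and bumps T1's slot → (2, 2)
invoked at 12, #7 merges VC(#3)=(3, 0) and bumps T0's slot → (4, 0)
invoked at 11, #6 merges VC(#4)=(0, 1), VC(#5)=(2, 2) and bumps T1's slot → (2, 3)
invoked at 16, #9 merges VC(#7)=(4, 0) and bumps T0's slot → (5, 0)
invoked at 15, #8 merges VC(#6)=(2, 3) and bumps T1's slot → (2, 4)
invoked at 18, #10 merges VC(#9)=(5, 0) and bumps T0's slot → (6, 0)
target: VC(#8) = (2, 4)

(2, 4)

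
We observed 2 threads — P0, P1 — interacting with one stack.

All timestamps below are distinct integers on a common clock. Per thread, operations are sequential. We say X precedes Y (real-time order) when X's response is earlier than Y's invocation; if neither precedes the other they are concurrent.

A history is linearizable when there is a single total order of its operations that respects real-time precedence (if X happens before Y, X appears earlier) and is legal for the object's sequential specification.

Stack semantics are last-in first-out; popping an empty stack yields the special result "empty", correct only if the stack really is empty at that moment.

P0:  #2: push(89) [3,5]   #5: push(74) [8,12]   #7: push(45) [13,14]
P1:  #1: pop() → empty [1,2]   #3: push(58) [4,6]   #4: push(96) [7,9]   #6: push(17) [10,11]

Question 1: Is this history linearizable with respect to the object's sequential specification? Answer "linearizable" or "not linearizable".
linearizable

a witness: #1, #2, #3, #4, #5, #6, #7
after step 1 (#1 pop() → empty): stack <>
after step 2 (#2 push(89)): stack <89>
after step 3 (#3 push(58)): stack <89,58>
after step 4 (#4 push(96)): stack <89,58,96>
after step 5 (#5 push(74)): stack <89,58,96,74>
after step 6 (#6 push(17)): stack <89,58,96,74,17>
after step 7 (#7 push(45)): stack <89,58,96,74,17,45>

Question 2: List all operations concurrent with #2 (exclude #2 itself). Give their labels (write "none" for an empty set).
#3

#2 spans [3,5]: anything still running between times 3 and 5 counts as concurrent
#1 [1,2]: before
#3 [4,6]: concurrent
#4 [7,9]: after
#5 [8,12]: after
#6 [10,11]: after
#7 [13,14]: after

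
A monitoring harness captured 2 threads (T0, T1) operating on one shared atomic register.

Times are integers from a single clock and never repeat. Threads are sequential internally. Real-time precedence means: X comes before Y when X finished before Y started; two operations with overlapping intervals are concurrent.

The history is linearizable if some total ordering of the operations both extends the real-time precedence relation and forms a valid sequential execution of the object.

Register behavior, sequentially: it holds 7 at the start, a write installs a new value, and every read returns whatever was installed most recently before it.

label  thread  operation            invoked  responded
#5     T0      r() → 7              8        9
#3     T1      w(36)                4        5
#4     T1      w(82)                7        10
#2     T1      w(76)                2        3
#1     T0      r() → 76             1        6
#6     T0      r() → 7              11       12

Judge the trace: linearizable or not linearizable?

already the first 9 events (up to #5's response at time 9) admit no linearization; the first 8 still do
3 orders of the 4 completed atomic register ops respect real time; none is legal
no completion choice of the 1 pending operation (#4) rescues it — every subset was tried
for example #1, #2, #3, #5 (pending dropped) fails at step 1: #1 r() → 76 is not legal there
for example #2, #1, #3, #5 (pending dropped) fails at step 4: #5 r() → 7 is not legal there

not linearizable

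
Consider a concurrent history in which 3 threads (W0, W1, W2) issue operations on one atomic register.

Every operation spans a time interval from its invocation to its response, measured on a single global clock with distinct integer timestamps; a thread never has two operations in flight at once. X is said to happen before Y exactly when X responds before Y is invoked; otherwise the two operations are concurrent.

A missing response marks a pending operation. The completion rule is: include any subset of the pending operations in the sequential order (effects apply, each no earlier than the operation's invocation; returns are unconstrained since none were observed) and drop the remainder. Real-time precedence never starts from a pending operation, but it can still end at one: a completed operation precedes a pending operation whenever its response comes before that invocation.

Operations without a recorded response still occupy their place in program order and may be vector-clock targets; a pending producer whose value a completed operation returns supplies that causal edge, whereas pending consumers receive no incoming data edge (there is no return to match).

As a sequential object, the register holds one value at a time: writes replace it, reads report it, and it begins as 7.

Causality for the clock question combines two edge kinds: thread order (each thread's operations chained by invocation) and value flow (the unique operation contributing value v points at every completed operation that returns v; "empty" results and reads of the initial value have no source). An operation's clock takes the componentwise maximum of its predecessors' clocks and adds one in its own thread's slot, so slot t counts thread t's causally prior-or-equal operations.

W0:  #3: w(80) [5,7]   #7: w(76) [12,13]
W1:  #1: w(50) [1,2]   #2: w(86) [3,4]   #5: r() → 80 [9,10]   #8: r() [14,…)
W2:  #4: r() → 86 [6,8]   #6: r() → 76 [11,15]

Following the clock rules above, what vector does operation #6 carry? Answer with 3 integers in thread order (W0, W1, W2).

#1, invoked 1, has no incoming edges; only W1's bump applies → (0, 1, 0)
#3, invoked 5, has no incoming edges; only W0's bump applies → (1, 0, 0)
merge at #2 (invoked 3): VC(#1)=(0, 1, 0), own-thread bump on W1 → (0, 2, 0)
merge at #7 (invoked 12): VC(#3)=(1, 0, 0), own-thread bump on W0 → (2, 0, 0)
merge at #4 (invoked 6): VC(#2)=(0, 2, 0), own-thread bump on W2 → (0, 2, 1)
merge at #5 (invoked 9): VC(#2)=(0, 2, 0), VC(#3)=(1, 0, 0), own-thread bump on W1 → (1, 3, 0)
merge at #8 (invoked 14): VC(#5)=(1, 3, 0), own-thread bump on W1 → (1, 4, 0)
merge at #6 (invoked 11): VC(#4)=(0, 2, 1), VC(#7)=(2, 0, 0), own-thread bump on W2 → (2, 2, 2)
target: VC(#6) = (2, 2, 2)

(2, 2, 2)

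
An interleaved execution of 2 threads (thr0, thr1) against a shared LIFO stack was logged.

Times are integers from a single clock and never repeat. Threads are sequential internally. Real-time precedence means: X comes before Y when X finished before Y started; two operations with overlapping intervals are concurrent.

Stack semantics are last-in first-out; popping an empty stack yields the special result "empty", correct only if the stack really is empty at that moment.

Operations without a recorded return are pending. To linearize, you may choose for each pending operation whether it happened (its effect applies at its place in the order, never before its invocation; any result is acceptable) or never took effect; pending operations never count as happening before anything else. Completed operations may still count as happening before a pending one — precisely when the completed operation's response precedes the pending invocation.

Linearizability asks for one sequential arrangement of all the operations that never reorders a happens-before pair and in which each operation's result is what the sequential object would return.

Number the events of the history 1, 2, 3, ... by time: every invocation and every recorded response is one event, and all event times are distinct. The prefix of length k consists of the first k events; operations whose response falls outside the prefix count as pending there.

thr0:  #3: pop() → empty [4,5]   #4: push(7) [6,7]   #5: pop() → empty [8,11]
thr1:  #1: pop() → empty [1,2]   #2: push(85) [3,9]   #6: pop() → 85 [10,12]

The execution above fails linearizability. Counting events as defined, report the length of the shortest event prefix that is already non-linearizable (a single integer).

11

events 1..10 are linearizable, e.g. via #1, #3, #2, #4:
1. #1 pop() → empty, leaving stack <>
2. #3 pop() → empty, leaving stack <>
3. #2 push(85), leaving stack <85>
4. #4 push(7), leaving stack <85,7>
once event 11 joins (#5's response, time 11), exhaustive search finds no witness
no completion choice of the 1 pending operation (#6) rescues it — every subset was tried
e.g. #1, #2, #3, #4, #5 (pending dropped): illegal at step 3, since #3 pop() → empty cannot apply there
e.g. #1, #3, #2, #4, #5 (pending dropped): illegal at step 5, since #5 pop() → empty cannot apply there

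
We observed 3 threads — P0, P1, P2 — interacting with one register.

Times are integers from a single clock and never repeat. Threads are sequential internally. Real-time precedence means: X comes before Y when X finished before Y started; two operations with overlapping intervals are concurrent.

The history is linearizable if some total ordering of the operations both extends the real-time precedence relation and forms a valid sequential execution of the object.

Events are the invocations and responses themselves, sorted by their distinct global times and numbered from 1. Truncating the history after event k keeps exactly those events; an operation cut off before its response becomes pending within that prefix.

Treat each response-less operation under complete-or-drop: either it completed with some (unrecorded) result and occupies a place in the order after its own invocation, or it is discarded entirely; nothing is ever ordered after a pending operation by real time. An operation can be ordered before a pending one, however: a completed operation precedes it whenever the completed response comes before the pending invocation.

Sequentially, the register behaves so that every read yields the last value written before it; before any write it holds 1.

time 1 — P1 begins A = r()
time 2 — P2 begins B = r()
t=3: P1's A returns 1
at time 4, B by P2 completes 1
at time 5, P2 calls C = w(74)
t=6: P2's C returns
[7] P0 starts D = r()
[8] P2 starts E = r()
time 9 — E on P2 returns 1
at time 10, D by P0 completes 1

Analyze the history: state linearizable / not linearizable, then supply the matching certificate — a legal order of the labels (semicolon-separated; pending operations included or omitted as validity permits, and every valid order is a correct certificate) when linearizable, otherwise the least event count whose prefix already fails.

the violation lands at event 9, E's response at time 9: events 1..8 linearize, events 1..9 do not
2 orders of the 4 completed register ops respect real time; none is legal
no completion choice of the 1 pending operation (D) rescues it — every subset was tried
for example A, B, C, E (pending dropped) fails at step 4: E r() → 1 is not legal there
for example B, A, C, E (pending dropped) fails at step 4: E r() → 1 is not legal there

not linearizable — minimal violating prefix: 9 events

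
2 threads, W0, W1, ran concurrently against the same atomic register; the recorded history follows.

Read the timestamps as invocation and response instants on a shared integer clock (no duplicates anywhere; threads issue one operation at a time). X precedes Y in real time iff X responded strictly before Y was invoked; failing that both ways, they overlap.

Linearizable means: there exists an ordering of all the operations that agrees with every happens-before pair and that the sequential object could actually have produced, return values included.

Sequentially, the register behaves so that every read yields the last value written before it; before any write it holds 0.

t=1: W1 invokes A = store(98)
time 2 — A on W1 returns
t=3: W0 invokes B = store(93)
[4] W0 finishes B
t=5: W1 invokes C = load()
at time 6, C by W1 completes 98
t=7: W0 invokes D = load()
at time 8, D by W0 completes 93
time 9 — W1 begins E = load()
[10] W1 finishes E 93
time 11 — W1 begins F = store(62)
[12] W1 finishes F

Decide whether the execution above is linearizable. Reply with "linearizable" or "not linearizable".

not linearizable

events 1..5 are fine; event 6 — the response of C at time 6 — makes the prefix non-linearizable
the sole real-time-consistent order of 3 completed operations fails the atomic register replay
for example A, B, C fails at step 3: C load() → 98 is not legal there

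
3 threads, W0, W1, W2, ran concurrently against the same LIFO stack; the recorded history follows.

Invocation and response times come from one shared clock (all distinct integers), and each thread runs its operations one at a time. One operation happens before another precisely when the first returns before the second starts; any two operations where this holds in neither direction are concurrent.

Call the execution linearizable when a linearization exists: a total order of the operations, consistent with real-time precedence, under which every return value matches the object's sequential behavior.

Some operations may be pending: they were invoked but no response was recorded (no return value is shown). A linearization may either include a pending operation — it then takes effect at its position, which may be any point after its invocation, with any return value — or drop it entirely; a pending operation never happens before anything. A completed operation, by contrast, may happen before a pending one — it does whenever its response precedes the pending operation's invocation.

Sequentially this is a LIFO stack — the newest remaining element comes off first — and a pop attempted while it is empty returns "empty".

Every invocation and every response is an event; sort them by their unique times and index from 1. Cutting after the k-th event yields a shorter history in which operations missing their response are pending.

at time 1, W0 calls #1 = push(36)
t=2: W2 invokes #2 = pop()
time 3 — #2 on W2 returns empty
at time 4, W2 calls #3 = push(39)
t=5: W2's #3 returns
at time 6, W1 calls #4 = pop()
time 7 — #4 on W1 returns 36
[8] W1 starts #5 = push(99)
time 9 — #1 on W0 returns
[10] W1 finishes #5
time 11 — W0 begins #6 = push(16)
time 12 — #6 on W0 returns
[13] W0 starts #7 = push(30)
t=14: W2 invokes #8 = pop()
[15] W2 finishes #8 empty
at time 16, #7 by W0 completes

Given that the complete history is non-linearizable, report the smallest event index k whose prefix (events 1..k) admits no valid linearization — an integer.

15

events 1..14 are linearizable; a witness order is #2, #3, #1, #4, #5, #6:
after step 1 (#2 pop() → empty): stack <>
after step 2 (#3 push(39)): stack <39>
after step 3 (#1 push(36)): stack <39,36>
after step 4 (#4 pop() → 36): stack <39>
after step 5 (#5 push(99)): stack <39,99>
after step 6 (#6 push(16)): stack <39,99,16>
once event 15 joins (#8's response, time 15), exhaustive search finds no witness
including or dropping the 1 pending operation (#7) in any combination fails
sample order #1, #2, #3, #4, #5, #6, #8 (pending dropped) stalls at step 2 — #2 pop() → empty has no legal effect
sample order #2, #1, #3, #4, #5, #6, #8 (pending dropped) stalls at step 4 — #4 pop() → 36 has no legal effect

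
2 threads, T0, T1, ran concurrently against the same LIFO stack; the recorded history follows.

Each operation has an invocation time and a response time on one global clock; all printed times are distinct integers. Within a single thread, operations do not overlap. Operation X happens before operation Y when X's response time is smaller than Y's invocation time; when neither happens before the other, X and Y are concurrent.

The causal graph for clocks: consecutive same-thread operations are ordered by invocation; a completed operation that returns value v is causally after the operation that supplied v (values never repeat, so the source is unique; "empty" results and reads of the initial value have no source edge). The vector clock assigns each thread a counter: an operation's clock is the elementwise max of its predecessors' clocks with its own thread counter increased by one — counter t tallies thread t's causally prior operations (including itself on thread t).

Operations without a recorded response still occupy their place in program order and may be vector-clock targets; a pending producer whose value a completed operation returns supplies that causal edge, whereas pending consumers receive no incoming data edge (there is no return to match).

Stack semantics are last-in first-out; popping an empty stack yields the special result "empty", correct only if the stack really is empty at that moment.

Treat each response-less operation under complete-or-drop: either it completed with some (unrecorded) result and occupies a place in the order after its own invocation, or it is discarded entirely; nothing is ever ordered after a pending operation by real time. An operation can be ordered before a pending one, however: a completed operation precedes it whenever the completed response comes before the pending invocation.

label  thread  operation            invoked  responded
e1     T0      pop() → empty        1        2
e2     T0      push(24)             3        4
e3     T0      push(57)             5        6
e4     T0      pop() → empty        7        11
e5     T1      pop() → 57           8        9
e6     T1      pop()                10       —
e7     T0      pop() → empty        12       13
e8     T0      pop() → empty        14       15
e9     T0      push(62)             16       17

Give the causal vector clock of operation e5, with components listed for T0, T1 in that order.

e1, invoked 1, has no incoming edges; only T0's bump applies → (1, 0)
e2 (invocation 3): componentwise max over VC(e1)=(1, 0), +1 at T0, giving (2, 0)
e3 (invocation 5): componentwise max over VC(e2)=(2, 0), +1 at T0, giving (3, 0)
e5 (invocation 8): componentwise max over VC(e3)=(3, 0), +1 at T1, giving (3, 1)
e4 (invocation 7): componentwise max over VC(e3)=(3, 0), +1 at T0, giving (4, 0)
e6 (invocation 10): componentwise max over VC(e5)=(3, 1), +1 at T1, giving (3, 2)
e7 (invocation 12): componentwise max over VC(e4)=(4, 0), +1 at T0, giving (5, 0)
e8 (invocation 14): componentwise max over VC(e7)=(5, 0), +1 at T0, giving (6, 0)
e9 (invocation 16): componentwise max over VC(e8)=(6, 0), +1 at T0, giving (7, 0)
target: VC(e5) = (3, 1)

(3, 1)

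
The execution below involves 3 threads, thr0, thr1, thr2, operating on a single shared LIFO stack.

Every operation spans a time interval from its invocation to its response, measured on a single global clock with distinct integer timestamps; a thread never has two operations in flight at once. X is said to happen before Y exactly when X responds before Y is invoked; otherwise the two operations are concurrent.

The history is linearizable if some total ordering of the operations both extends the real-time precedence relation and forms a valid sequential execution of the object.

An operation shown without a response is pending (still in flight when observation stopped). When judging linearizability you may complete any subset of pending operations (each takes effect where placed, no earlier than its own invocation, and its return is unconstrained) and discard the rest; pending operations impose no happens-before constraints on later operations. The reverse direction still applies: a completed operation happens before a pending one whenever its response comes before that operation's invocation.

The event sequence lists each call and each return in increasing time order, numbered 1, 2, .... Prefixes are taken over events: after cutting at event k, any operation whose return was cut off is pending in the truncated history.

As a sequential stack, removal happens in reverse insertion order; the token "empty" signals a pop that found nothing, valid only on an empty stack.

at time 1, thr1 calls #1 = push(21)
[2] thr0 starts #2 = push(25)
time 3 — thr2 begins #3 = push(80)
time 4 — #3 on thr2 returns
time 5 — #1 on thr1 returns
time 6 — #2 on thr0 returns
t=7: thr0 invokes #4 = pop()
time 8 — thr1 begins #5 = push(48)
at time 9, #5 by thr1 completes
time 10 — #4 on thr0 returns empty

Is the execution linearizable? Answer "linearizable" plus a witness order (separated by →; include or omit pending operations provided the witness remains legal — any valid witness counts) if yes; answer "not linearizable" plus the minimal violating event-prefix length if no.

not linearizable — minimal violating prefix: 10 events

prefix check: 1..9 passes, 1..10 fails once #4's time-10 response joins
12 orders of the 5 completed LIFO stack ops respect real time; none is legal
take #1, #2, #3, #4, #5: step 4 already fails, because #4 pop() → empty cannot occur there
take #1, #2, #3, #5, #4: step 5 already fails, because #4 pop() → empty cannot occur there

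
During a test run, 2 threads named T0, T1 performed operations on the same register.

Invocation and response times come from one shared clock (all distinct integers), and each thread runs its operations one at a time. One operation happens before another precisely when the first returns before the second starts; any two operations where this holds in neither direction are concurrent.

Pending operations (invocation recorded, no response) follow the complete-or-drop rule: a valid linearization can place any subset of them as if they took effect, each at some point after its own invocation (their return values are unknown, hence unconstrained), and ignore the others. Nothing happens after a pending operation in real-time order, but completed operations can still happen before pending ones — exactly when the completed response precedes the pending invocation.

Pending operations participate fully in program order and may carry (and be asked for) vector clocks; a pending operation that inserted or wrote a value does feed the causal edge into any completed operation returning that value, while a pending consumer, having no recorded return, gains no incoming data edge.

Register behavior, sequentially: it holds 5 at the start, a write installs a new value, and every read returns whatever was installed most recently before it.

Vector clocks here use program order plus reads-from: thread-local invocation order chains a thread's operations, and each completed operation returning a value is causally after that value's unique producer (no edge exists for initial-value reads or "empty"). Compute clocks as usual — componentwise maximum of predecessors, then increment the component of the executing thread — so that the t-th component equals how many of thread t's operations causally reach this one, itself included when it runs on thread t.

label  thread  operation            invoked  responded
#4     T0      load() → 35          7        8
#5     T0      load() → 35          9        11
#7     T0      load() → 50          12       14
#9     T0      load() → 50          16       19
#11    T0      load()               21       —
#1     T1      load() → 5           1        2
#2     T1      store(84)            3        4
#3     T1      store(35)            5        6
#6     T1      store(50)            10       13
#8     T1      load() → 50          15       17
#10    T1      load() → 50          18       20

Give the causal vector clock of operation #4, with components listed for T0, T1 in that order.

#1, invoked 1, has no incoming edges; only T1's bump applies → (0, 1)
#2 (invocation 3): componentwise max over VC(#1)=(0, 1), +1 at T1, giving (0, 2)
#3 (invocation 5): componentwise max over VC(#2)=(0, 2), +1 at T1, giving (0, 3)
#6 (invocation 10): componentwise max over VC(#3)=(0, 3), +1 at T1, giving (0, 4)
#4 (invocation 7): componentwise max over VC(#3)=(0, 3), +1 at T0, giving (1, 3)
#8 (invocation 15): componentwise max over VC(#6)=(0, 4), +1 at T1, giving (0, 5)
#5 (invocation 9): componentwise max over VC(#3)=(0, 3), VC(#4)=(1, 3), +1 at T0, giving (2, 3)
#10 (invocation 18): componentwise max over VC(#6)=(0, 4), VC(#8)=(0, 5), +1 at T1, giving (0, 6)
#7 (invocation 12): componentwise max over VC(#5)=(2, 3), VC(#6)=(0, 4), +1 at T0, giving (3, 4)
#9 (invocation 16): componentwise max over VC(#6)=(0, 4), VC(#7)=(3, 4), +1 at T0, giving (4, 4)
#11 (invocation 21): componentwise max over VC(#9)=(4, 4), +1 at T0, giving (5, 4)
target: VC(#4) = (1, 3)

(1, 3)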